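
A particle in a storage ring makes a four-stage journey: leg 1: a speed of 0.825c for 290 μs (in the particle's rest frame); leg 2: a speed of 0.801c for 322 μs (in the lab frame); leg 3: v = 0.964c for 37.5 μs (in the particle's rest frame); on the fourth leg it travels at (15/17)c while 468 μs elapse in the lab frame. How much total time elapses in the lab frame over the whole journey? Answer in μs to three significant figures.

Leg 1: γ = 1/√(1 − 0.825²) = 1/√0.3194 = 1.769; Δt_1 = 1.769 × 290 = 513.2 μs.
Leg 2: 322 μs is already measured in the lab frame.
Leg 3: γ = 1/√(1 − 0.964²) = 1/√0.07070 = 3.761; Δt_3 = 3.761 × 37.5 = 141.0 μs.
Leg 4: 468 μs is already measured in the lab frame.
Total: 513.2 + 322.0 + 141.0 + 468.0 μs.

Δt = 1440 μs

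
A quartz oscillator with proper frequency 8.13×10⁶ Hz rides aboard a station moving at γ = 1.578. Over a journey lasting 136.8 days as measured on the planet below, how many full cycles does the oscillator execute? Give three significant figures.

γ = 1.578
The oscillator's own cycle count is N = f × τ where τ is the proper time aboard the station. τ = Δt/γ = 136.8/1.578 = 86.69 days = 7.490×10⁶ s.
N = 8.13×10⁶ × 7.490×10⁶ = 6.090×10¹³.

N = 6.09×10¹³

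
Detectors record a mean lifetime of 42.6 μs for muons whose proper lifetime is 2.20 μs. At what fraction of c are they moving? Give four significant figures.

v = 0.9987c

γ = Δt/τ₀ = 42.6/2.20 = 19.36
β = √(1 − 1/γ²) = √(1 − 0.002667) = √0.9973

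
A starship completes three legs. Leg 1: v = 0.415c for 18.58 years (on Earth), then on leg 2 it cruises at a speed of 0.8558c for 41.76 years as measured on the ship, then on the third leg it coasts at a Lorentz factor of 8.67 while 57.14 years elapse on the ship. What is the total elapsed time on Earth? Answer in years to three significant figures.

Δt = 595 years

Leg 1: 18.58 years is already measured on Earth.
Leg 2: γ = 1/√(1 − 0.8558²) = 1/√0.2676 = 1.933; Δt_2 = 1.933 × 41.76 = 80.73 years.
Leg 3: γ = 8.67; Δt_3 = 8.670 × 57.14 = 495.4 years.
Total: 18.58 + 80.73 + 495.4 years.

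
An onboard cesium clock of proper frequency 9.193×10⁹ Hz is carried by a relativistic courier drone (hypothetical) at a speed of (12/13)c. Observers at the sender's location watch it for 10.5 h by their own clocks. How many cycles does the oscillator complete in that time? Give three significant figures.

N = 1.34×10¹⁴

γ = 1/√(1 − (12/13)²) = 13/5 = 2.600
During 10.5 h of lab time, the oscillator's proper time advances by τ = Δt/γ = 10.5/2.600 = 4.038 h = 1.454×10⁴ s.
N = f × τ = 9.193×10⁹ × 1.454×10⁴ = 1.337×10¹⁴.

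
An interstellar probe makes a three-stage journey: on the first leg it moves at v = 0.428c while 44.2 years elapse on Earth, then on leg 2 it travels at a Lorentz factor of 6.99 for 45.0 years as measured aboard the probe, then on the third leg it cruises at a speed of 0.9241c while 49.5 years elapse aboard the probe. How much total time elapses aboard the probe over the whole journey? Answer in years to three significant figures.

τ = 134 years

Leg 1: γ = 1/√(1 − 0.428²) = 1/√0.8168 = 1.106; τ_1 = 44.2/1.106 = 39.95 years.
Leg 2: 45.0 years is already measured aboard the probe.
Leg 3: 49.5 years is already measured aboard the probe.
Total: 39.95 + 45.00 + 49.50 years.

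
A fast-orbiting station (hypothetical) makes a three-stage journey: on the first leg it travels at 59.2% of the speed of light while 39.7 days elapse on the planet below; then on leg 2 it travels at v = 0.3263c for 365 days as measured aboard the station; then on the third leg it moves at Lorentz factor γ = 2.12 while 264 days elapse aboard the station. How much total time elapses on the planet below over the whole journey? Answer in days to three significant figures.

Leg 1: 39.7 days is already measured on the planet below.
Leg 2: γ = 1/√(1 − 0.3263²) = 1/√0.8935 = 1.058; Δt_2 = 1.058 × 365 = 386.1 days.
Leg 3: γ = 2.12; Δt_3 = 2.120 × 264 = 559.7 days.
Total: 39.70 + 386.1 + 559.7 days.

Δt = 986 days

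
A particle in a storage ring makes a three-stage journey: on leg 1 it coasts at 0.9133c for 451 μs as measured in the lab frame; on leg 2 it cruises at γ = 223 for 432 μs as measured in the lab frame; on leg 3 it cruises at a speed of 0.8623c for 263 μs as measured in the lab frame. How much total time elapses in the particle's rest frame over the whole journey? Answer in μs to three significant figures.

τ = 319 μs

Leg 1: γ = 1/√(1 − 0.9133²) = 1/√0.1659 = 2.455; τ_1 = 451/2.455 = 183.7 μs.
Leg 2: γ = 223; τ_2 = 432/223.0 = 1.937 μs.
Leg 3: γ = 1/√(1 − 0.8623²) = 1/√0.2564 = 1.975; τ_3 = 263/1.975 = 133.2 μs.
Total: 183.7 + 1.937 + 133.2 μs.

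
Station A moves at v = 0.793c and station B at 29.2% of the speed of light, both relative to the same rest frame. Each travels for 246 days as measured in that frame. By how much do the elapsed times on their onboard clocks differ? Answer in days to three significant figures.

|τ_A − τ_B| = 85.4 days

A: γ = 1/√(1 − 0.793²) = 1/√0.3712 = 1.641; τ_A = 246/1.641 = 149.9 days.
B: β = 0.292; γ = 1/√(1 − 0.292²) = 1/√0.9147 = 1.046; τ_B = 246/1.046 = 235.3 days.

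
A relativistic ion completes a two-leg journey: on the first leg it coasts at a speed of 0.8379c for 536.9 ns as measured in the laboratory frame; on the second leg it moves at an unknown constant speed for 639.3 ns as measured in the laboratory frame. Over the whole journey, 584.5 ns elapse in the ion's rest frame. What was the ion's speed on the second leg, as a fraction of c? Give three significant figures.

Leg 1: γ = 1/√(1 − 0.8379²) = 1/√0.2979 = 1.832; τ_1 = 536.9/1.832 = 293.1 ns.
Leg 2: speed unknown; τ_2 = 639.3/γ_2.
Total proper time: 293.1 + τ_2 = 584.5, so τ_2 = 584.5 − 293.1 = 291.4 ns.
γ_2 = 639.3/291.4 = 2.194; β = √(1 − 1/γ²) = √0.7922.

β = 0.890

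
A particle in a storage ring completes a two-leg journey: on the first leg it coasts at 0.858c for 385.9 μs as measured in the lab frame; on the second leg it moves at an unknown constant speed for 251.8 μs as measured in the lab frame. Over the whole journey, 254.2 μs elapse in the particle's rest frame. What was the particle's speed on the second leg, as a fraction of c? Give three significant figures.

Leg 1: γ = 1/√(1 − 0.858²) = 1/√0.2638 = 1.947; τ_1 = 385.9/1.947 = 198.2 μs.
Leg 2: speed unknown; τ_2 = 251.8/γ_2.
Total proper time: 198.2 + τ_2 = 254.2, so τ_2 = 254.2 − 198.2 = 55.98 μs.
γ_2 = 251.8/55.98 = 4.498; β = √(1 − 1/γ²) = √0.9506.

β = 0.975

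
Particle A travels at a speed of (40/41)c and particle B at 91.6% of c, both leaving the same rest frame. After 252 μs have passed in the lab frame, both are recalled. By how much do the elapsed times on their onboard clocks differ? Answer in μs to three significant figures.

|τ_A − τ_B| = 45.8 μs

A: γ = 1/√(1 − (40/41)²) = 41/9 ≈ 4.556; τ_A = 252/4.556 = 55.32 μs.
B: β = 0.916; γ = 1/√(1 − 0.916²) = 1/√0.1609 = 2.493; τ_B = 252/2.493 = 101.1 μs.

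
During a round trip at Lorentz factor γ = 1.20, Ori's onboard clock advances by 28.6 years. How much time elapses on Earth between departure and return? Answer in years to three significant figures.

γ = 1.20
Earth-frame duration is the dilated interval: Δt = γτ = 1.200 × 28.6 years.

Δt = 34.3 years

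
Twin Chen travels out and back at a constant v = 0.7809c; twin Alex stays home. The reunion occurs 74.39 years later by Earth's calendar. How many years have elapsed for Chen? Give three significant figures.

τ = 46.5 years

γ = 1/√(1 − 0.7809²) = 1/√0.3902 = 1.601
Chen's clock measures proper time along the trip: τ = Δt/γ = 74.39/1.601 years.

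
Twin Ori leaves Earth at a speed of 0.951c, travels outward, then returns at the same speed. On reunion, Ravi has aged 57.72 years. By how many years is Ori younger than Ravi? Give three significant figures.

γ = 1/√(1 − 0.951²) = 1/√0.09560 = 3.234
Ori's elapsed proper time: τ = 57.72/3.234 = 17.85 years.
Age gap = Δt − τ = 57.72 − 17.85 years.

Δt − τ = 39.9 years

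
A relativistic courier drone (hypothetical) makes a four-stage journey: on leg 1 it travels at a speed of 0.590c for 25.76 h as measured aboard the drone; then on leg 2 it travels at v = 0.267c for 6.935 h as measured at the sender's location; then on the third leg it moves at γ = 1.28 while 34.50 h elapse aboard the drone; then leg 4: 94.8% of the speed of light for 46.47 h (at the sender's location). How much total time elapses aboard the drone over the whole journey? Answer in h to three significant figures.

τ = 81.7 h

Leg 1: 25.76 h is already measured aboard the drone.
Leg 2: γ = 1/√(1 − 0.267²) = 1/√0.9287 = 1.038; τ_2 = 6.935/1.038 = 6.683 h.
Leg 3: 34.50 h is already measured aboard the drone.
Leg 4: β = 0.948; γ = 1/√(1 − 0.948²) = 1/√0.1013 = 3.142; τ_4 = 46.47/3.142 = 14.79 h.
Total: 25.76 + 6.683 + 34.50 + 14.79 h.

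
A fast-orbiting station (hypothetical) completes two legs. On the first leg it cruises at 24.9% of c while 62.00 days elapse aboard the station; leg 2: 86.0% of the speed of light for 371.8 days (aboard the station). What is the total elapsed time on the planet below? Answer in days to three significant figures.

Δt = 793 days

Leg 1: β = 0.249; γ = 1/√(1 − 0.249²) = 1/√0.9380 = 1.033; Δt_1 = 1.033 × 62.00 = 64.02 days.
Leg 2: β = 0.860; γ = 1/√(1 − 0.860²) = 1/√0.2604 = 1.960; Δt_2 = 1.960 × 371.8 = 728.6 days.
Total: 64.02 + 728.6 days.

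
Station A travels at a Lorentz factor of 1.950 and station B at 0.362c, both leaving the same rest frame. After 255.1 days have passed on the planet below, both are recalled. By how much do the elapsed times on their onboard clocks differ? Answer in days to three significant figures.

|τ_A − τ_B| = 107 days

A: γ = 1.950; τ_A = 255.1/1.950 = 130.8 days.
B: γ = 1/√(1 − 0.362²) = 1/√0.8690 = 1.073; τ_B = 255.1/1.073 = 237.8 days.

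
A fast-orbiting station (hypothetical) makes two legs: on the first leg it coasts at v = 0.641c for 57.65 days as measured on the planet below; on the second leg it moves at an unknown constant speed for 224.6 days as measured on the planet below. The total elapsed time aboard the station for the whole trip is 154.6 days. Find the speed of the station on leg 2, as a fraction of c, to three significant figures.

β = 0.871

Leg 1: γ = 1/√(1 − 0.641²) = 1/√0.5891 = 1.303; τ_1 = 57.65/1.303 = 44.25 days.
Leg 2: speed unknown; τ_2 = 224.6/γ_2.
Total proper time: 44.25 + τ_2 = 154.6, so τ_2 = 154.6 − 44.25 = 110.4 days.
γ_2 = 224.6/110.4 = 2.035; β = √(1 − 1/γ²) = √0.7586.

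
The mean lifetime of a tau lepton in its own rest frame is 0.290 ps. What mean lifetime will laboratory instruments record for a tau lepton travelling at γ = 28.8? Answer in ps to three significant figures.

γ = 28.8
The rest-frame lifetime is the proper time; the lab measures the dilated interval Δt = γτ₀ = 28.80 × 0.290 ps.

Δt = 8.35 ps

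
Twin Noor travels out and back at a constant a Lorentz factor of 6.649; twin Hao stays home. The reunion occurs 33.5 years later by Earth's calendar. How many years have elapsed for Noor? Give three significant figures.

τ = 5.04 years

γ = 6.649
Noor's clock measures proper time along the trip: τ = Δt/γ = 33.5/6.649 years.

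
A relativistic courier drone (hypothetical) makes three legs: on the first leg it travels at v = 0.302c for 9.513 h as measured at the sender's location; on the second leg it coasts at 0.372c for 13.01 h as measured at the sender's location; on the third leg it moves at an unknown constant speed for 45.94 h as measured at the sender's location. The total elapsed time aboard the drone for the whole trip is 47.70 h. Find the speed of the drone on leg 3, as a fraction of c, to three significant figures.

Leg 1: γ = 1/√(1 − 0.302²) = 1/√0.9088 = 1.049; τ_1 = 9.513/1.049 = 9.069 h.
Leg 2: γ = 1/√(1 − 0.372²) = 1/√0.8616 = 1.077; τ_2 = 13.01/1.077 = 12.08 h.
Leg 3: speed unknown; τ_3 = 45.94/γ_3.
Total proper time: 9.069 + 12.08 + τ_3 = 47.70, so τ_3 = 47.70 − 21.15 = 26.55 h.
γ_3 = 45.94/26.55 = 1.730; β = √(1 − 1/γ²) = √0.6659.

β = 0.816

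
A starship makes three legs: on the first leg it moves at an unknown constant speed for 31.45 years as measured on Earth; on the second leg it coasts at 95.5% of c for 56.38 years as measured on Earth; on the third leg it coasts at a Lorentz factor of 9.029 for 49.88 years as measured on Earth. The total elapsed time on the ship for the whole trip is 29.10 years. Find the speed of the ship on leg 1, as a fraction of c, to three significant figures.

β = 0.976

Leg 1: speed unknown; τ_1 = 31.45/γ_1.
Leg 2: β = 0.955; γ = 1/√(1 − 0.955²) = 1/√0.08798 = 3.371; τ_2 = 56.38/3.371 = 16.72 years.
Leg 3: γ = 9.029; τ_3 = 49.88/9.029 = 5.524 years.
Total proper time: τ_1 + 16.72 + 5.524 = 29.10, so τ_1 = 29.10 − 22.25 = 6.853 years.
γ_1 = 31.45/6.853 = 4.589; β = √(1 − 1/γ²) = √0.9525.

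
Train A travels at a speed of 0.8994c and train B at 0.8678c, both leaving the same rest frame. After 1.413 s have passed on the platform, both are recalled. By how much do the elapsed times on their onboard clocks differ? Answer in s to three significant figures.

|τ_A − τ_B| = 0.0845 s

A: γ = 1/√(1 − 0.8994²) = 1/√0.1911 = 2.288; τ_A = 1.413/2.288 = 0.6177 s.
B: γ = 1/√(1 − 0.8678²) = 1/√0.2469 = 2.012; τ_B = 1.413/2.012 = 0.7021 s.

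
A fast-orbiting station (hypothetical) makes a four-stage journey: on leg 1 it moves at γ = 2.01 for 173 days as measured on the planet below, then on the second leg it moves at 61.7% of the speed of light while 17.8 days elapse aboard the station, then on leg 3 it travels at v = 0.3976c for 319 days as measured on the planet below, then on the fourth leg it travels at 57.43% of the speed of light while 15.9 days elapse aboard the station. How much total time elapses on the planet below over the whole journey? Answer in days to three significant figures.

Leg 1: 173 days is already measured on the planet below.
Leg 2: β = 0.617; γ = 1/√(1 − 0.617²) = 1/√0.6193 = 1.271; Δt_2 = 1.271 × 17.8 = 22.62 days.
Leg 3: 319 days is already measured on the planet below.
Leg 4: β = 0.5743; γ = 1/√(1 − 0.5743²) = 1/√0.6702 = 1.222; Δt_4 = 1.222 × 15.9 = 19.42 days.
Total: 173.0 + 22.62 + 319.0 + 19.42 days.

Δt = 534 days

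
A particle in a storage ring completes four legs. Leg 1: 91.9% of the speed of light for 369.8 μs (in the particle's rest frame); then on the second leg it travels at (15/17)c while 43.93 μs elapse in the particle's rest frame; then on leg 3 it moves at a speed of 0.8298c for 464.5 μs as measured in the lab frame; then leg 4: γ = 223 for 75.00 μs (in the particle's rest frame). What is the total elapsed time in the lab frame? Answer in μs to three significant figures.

Δt = 1.82×10⁴ μs

Leg 1: β = 0.919; γ = 1/√(1 − 0.919²) = 1/√0.1554 = 2.536; Δt_1 = 2.536 × 369.8 = 938.0 μs.
Leg 2: γ = 1/√(1 − (15/17)²) = 17/8 = 2.125; Δt_2 = 2.125 × 43.93 = 93.35 μs.
Leg 3: 464.5 μs is already measured in the lab frame.
Leg 4: γ = 223; Δt_4 = 223.0 × 75.00 = 1.672×10⁴ μs.
Total: 938.0 + 93.35 + 464.5 + 1.672×10⁴ μs.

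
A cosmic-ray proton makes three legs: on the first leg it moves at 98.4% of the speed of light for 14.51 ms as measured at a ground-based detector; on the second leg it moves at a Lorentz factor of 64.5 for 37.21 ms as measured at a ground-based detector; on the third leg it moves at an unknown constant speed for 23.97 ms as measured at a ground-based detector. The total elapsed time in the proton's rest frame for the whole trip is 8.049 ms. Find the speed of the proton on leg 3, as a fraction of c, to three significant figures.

β = 0.979

Leg 1: β = 0.984; γ = 1/√(1 − 0.984²) = 1/√0.03174 = 5.613; τ_1 = 14.51/5.613 = 2.585 ms.
Leg 2: γ = 64.5; τ_2 = 37.21/64.50 = 0.5769 ms.
Leg 3: speed unknown; τ_3 = 23.97/γ_3.
Total proper time: 2.585 + 0.5769 + τ_3 = 8.049, so τ_3 = 8.049 − 3.162 = 4.887 ms.
γ_3 = 23.97/4.887 = 4.905; β = √(1 − 1/γ²) = √0.9584.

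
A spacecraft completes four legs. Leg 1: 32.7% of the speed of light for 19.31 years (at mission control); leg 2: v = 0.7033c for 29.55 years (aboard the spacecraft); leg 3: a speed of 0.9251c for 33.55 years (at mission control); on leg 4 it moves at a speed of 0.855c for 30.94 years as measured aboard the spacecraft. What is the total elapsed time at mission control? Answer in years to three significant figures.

Leg 1: 19.31 years is already measured at mission control.
Leg 2: γ = 1/√(1 − 0.7033²) = 1/√0.5054 = 1.407; Δt_2 = 1.407 × 29.55 = 41.57 years.
Leg 3: 33.55 years is already measured at mission control.
Leg 4: γ = 1/√(1 − 0.855²) = 1/√0.2690 = 1.928; Δt_4 = 1.928 × 30.94 = 59.66 years.
Total: 19.31 + 41.57 + 33.55 + 59.66 years.

Δt = 154 years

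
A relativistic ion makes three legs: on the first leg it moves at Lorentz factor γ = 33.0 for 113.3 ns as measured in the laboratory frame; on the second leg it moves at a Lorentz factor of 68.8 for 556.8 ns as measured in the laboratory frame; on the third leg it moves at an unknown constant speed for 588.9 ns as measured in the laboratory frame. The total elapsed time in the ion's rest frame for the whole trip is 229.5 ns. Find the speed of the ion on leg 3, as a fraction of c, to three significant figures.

Leg 1: γ = 33.0; τ_1 = 113.3/33.00 = 3.433 ns.
Leg 2: γ = 68.8; τ_2 = 556.8/68.80 = 8.093 ns.
Leg 3: speed unknown; τ_3 = 588.9/γ_3.
Total proper time: 3.433 + 8.093 + τ_3 = 229.5, so τ_3 = 229.5 − 11.53 = 218.0 ns.
γ_3 = 588.9/218.0 = 2.702; β = √(1 − 1/γ²) = √0.8630.

β = 0.929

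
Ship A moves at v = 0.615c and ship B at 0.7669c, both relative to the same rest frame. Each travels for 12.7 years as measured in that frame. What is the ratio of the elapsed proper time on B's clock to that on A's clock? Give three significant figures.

A: γ = 1/√(1 − 0.615²) = 1/√0.6218 = 1.268. B: γ = 1/√(1 − 0.7669²) = 1/√0.4119 = 1.558.
τ_A/τ_B = γ_B/γ_A = 1.558/1.268 = 1.229, so τ_B/τ_A = 0.8139.

τ_B/τ_A = 0.814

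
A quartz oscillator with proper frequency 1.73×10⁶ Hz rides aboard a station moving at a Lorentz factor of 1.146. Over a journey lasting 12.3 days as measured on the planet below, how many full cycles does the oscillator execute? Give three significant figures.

N = 1.60×10¹²

γ = 1.146
The oscillator's own cycle count is N = f × τ where τ is the proper time aboard the station. τ = Δt/γ = 12.3/1.146 = 10.73 days = 9.273×10⁵ s.
N = 1.73×10⁶ × 9.273×10⁵ = 1.604×10¹².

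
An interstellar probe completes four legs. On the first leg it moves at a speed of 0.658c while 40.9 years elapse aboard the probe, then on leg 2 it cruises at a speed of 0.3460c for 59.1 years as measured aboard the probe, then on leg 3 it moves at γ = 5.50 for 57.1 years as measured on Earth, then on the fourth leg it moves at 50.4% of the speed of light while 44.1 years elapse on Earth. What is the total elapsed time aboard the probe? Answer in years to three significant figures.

Leg 1: 40.9 years is already measured aboard the probe.
Leg 2: 59.1 years is already measured aboard the probe.
Leg 3: γ = 5.50; τ_3 = 57.1/5.500 = 10.38 years.
Leg 4: β = 0.504; γ = 1/√(1 − 0.504²) = 1/√0.7460 = 1.158; τ_4 = 44.1/1.158 = 38.09 years.
Total: 40.90 + 59.10 + 10.38 + 38.09 years.

τ = 148 years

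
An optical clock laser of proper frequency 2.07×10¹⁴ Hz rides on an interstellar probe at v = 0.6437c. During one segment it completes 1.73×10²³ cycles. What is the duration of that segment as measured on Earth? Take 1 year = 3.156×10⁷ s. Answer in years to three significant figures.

Δt = 34.6 years

γ = 1/√(1 − 0.6437²) = 1/√0.5857 = 1.307
Proper time for N cycles: τ = N/f = 1.73×10²³/(2.07×10¹⁴) = 8.357×10⁸ s = 26.48 years.
Lab-frame duration Δt = γτ = 1.307 × 26.48 = 34.60 years.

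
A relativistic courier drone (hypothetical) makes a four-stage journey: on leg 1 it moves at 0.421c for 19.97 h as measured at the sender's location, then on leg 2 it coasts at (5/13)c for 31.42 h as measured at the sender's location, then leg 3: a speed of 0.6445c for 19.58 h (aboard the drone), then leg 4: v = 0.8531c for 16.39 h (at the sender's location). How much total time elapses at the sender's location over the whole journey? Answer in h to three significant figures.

Leg 1: 19.97 h is already measured at the sender's location.
Leg 2: 31.42 h is already measured at the sender's location.
Leg 3: γ = 1/√(1 − 0.6445²) = 1/√0.5846 = 1.308; Δt_3 = 1.308 × 19.58 = 25.61 h.
Leg 4: 16.39 h is already measured at the sender's location.
Total: 19.97 + 31.42 + 25.61 + 16.39 h.

Δt = 93.4 h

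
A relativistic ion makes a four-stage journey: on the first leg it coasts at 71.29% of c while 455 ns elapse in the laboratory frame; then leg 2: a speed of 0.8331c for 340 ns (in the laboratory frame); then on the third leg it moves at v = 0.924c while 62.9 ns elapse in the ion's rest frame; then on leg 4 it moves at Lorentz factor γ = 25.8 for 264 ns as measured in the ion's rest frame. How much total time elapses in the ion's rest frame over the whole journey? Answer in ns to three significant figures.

τ = 834 ns

Leg 1: β = 0.7129; γ = 1/√(1 − 0.7129²) = 1/√0.4918 = 1.426; τ_1 = 455/1.426 = 319.1 ns.
Leg 2: γ = 1/√(1 − 0.8331²) = 1/√0.3059 = 1.808; τ_2 = 340/1.808 = 188.1 ns.
Leg 3: 62.9 ns is already measured in the ion's rest frame.
Leg 4: 264 ns is already measured in the ion's rest frame.
Total: 319.1 + 188.1 + 62.90 + 264.0 ns.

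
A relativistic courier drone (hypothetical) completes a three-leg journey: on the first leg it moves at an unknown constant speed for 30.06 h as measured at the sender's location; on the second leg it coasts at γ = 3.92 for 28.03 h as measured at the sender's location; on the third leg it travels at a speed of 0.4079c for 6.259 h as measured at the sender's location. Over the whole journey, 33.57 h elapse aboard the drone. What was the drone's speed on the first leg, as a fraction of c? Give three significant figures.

β = 0.725

Leg 1: speed unknown; τ_1 = 30.06/γ_1.
Leg 2: γ = 3.92; τ_2 = 28.03/3.920 = 7.151 h.
Leg 3: γ = 1/√(1 − 0.4079²) = 1/√0.8336 = 1.095; τ_3 = 6.259/1.095 = 5.715 h.
Total proper time: τ_1 + 7.151 + 5.715 = 33.57, so τ_1 = 33.57 − 12.87 = 20.70 h.
γ_1 = 30.06/20.70 = 1.452; β = √(1 − 1/γ²) = √0.5256.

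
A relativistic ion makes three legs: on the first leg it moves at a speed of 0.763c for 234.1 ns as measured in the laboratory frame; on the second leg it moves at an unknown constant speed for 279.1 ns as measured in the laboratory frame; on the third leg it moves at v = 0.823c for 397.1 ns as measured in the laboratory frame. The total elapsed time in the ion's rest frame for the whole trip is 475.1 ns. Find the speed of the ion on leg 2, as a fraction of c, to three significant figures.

β = 0.936

Leg 1: γ = 1/√(1 − 0.763²) = 1/√0.4178 = 1.547; τ_1 = 234.1/1.547 = 151.3 ns.
Leg 2: speed unknown; τ_2 = 279.1/γ_2.
Leg 3: γ = 1/√(1 − 0.823²) = 1/√0.3227 = 1.760; τ_3 = 397.1/1.760 = 225.6 ns.
Total proper time: 151.3 + τ_2 + 225.6 = 475.1, so τ_2 = 475.1 − 376.9 = 98.21 ns.
γ_2 = 279.1/98.21 = 2.842; β = √(1 − 1/γ²) = √0.8762.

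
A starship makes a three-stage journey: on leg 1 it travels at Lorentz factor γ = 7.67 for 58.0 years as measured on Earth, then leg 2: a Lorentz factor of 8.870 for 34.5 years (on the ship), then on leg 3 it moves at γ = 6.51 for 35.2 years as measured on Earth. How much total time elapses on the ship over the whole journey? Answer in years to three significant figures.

τ = 47.5 years

Leg 1: γ = 7.67; τ_1 = 58.0/7.670 = 7.562 years.
Leg 2: 34.5 years is already measured on the ship.
Leg 3: γ = 6.51; τ_3 = 35.2/6.510 = 5.407 years.
Total: 7.562 + 34.50 + 5.407 years.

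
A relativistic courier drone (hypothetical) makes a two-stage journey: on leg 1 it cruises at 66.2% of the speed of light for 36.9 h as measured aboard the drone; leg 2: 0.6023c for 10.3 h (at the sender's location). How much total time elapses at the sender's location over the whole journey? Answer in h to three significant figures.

Δt = 59.5 h

Leg 1: β = 0.662; γ = 1/√(1 − 0.662²) = 1/√0.5618 = 1.334; Δt_1 = 1.334 × 36.9 = 49.23 h.
Leg 2: 10.3 h is already measured at the sender's location.
Total: 49.23 + 10.30 h.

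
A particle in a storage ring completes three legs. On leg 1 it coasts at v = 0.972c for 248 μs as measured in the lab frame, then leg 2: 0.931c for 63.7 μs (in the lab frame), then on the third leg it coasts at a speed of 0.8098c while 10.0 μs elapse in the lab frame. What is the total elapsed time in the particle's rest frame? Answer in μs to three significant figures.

τ = 87.4 μs

Leg 1: γ = 1/√(1 − 0.972²) = 1/√0.05522 = 4.256; τ_1 = 248/4.256 = 58.28 μs.
Leg 2: γ = 1/√(1 − 0.931²) = 1/√0.1332 = 2.740; τ_2 = 63.7/2.740 = 23.25 μs.
Leg 3: γ = 1/√(1 − 0.8098²) = 1/√0.3442 = 1.704; τ_3 = 10.0/1.704 = 5.867 μs.
Total: 58.28 + 23.25 + 5.867 μs.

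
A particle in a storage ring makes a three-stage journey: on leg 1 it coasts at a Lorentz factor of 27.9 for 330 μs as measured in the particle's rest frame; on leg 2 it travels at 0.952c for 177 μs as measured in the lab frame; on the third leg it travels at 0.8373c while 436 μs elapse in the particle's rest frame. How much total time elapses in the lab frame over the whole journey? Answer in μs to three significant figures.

Δt = 1.02×10⁴ μs

Leg 1: γ = 27.9; Δt_1 = 27.90 × 330 = 9207 μs.
Leg 2: 177 μs is already measured in the lab frame.
Leg 3: γ = 1/√(1 − 0.8373²) = 1/√0.2989 = 1.829; Δt_3 = 1.829 × 436 = 797.4 μs.
Total: 9207 + 177.0 + 797.4 μs.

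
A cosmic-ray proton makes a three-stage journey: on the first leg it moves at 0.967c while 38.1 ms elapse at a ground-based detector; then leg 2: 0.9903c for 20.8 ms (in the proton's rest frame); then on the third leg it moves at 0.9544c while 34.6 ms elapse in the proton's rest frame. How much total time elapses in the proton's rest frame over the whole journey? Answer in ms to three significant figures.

Leg 1: γ = 1/√(1 − 0.967²) = 1/√0.06491 = 3.925; τ_1 = 38.1/3.925 = 9.707 ms.
Leg 2: 20.8 ms is already measured in the proton's rest frame.
Leg 3: 34.6 ms is already measured in the proton's rest frame.
Total: 9.707 + 20.80 + 34.60 ms.

τ = 65.1 ms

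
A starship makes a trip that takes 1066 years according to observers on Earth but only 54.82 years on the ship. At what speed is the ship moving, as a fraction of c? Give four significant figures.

The proper time is measured on the ship (both events occur at the ship's location); Δt is measured on Earth. γ = Δt/τ = 1066/54.82 = 19.45.
β = √(1 − 1/γ²) = √(1 − 0.002645) = √0.9974

v = 0.9987c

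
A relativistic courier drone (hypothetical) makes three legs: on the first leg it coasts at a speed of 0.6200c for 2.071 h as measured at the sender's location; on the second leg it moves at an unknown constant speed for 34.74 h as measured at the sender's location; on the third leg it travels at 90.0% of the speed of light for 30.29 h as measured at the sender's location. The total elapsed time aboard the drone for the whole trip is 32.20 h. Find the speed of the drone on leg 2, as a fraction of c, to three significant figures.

β = 0.866

Leg 1: γ = 1/√(1 − 0.6200²) = 1/√0.6156 = 1.275; τ_1 = 2.071/1.275 = 1.625 h.
Leg 2: speed unknown; τ_2 = 34.74/γ_2.
Leg 3: β = 0.900; γ = 1/√(1 − 0.900²) = 1/√0.1900 = 2.294; τ_3 = 30.29/2.294 = 13.20 h.
Total proper time: 1.625 + τ_2 + 13.20 = 32.20, so τ_2 = 32.20 − 14.83 = 17.37 h.
γ_2 = 34.74/17.37 = 2.000; β = √(1 − 1/γ²) = √0.7499.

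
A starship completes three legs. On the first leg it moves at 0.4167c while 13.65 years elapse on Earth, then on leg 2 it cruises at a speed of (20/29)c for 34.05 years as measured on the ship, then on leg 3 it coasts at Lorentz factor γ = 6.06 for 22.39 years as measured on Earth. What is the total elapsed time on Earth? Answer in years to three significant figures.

Leg 1: 13.65 years is already measured on Earth.
Leg 2: γ = 1/√(1 − (20/29)²) = 29/21 ≈ 1.381; Δt_2 = 1.381 × 34.05 = 47.02 years.
Leg 3: 22.39 years is already measured on Earth.
Total: 13.65 + 47.02 + 22.39 years.

Δt = 83.1 years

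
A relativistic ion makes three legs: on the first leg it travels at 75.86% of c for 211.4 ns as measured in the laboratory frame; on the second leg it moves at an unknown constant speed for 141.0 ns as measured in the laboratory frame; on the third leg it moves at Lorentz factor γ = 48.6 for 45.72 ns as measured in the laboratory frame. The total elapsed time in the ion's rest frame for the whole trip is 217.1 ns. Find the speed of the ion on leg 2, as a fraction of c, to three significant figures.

β = 0.831

Leg 1: β = 0.7586; γ = 1/√(1 − 0.7586²) = 1/√0.4245 = 1.535; τ_1 = 211.4/1.535 = 137.7 ns.
Leg 2: speed unknown; τ_2 = 141.0/γ_2.
Leg 3: γ = 48.6; τ_3 = 45.72/48.60 = 0.9407 ns.
Total proper time: 137.7 + τ_2 + 0.9407 = 217.1, so τ_2 = 217.1 − 138.7 = 78.42 ns.
γ_2 = 141.0/78.42 = 1.798; β = √(1 − 1/γ²) = √0.6907.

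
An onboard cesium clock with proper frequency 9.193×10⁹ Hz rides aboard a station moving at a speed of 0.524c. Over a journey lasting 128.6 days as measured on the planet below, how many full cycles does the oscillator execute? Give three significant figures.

γ = 1/√(1 − 0.524²) = 1/√0.7254 = 1.174
The oscillator's own cycle count is N = f × τ where τ is the proper time aboard the station. τ = Δt/γ = 128.6/1.174 = 109.5 days = 9.463×10⁶ s.
N = 9.193×10⁹ × 9.463×10⁶ = 8.700×10¹⁶.

N = 8.70×10¹⁶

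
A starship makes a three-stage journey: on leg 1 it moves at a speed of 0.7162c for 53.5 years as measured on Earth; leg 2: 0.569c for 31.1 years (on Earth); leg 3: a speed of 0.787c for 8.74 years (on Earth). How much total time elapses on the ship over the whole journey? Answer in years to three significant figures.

τ = 68.3 years

Leg 1: γ = 1/√(1 − 0.7162²) = 1/√0.4871 = 1.433; τ_1 = 53.5/1.433 = 37.34 years.
Leg 2: γ = 1/√(1 − 0.569²) = 1/√0.6762 = 1.216; τ_2 = 31.1/1.216 = 25.57 years.
Leg 3: γ = 1/√(1 − 0.787²) = 1/√0.3806 = 1.621; τ_3 = 8.74/1.621 = 5.392 years.
Total: 37.34 + 25.57 + 5.392 years.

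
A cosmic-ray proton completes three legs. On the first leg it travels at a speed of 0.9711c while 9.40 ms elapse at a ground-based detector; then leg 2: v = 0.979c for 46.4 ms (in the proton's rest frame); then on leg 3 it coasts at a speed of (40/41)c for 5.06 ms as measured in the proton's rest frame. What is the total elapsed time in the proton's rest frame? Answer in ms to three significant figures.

τ = 53.7 ms

Leg 1: γ = 1/√(1 − 0.9711²) = 1/√0.05696 = 4.190; τ_1 = 9.40/4.190 = 2.244 ms.
Leg 2: 46.4 ms is already measured in the proton's rest frame.
Leg 3: 5.06 ms is already measured in the proton's rest frame.
Total: 2.244 + 46.40 + 5.060 ms.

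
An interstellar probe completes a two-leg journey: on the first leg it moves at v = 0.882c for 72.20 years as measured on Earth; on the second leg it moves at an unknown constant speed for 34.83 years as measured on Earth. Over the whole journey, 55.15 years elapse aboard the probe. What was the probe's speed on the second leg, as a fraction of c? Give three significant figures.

β = 0.795

Leg 1: γ = 1/√(1 − 0.882²) = 1/√0.2221 = 2.122; τ_1 = 72.20/2.122 = 34.02 years.
Leg 2: speed unknown; τ_2 = 34.83/γ_2.
Total proper time: 34.02 + τ_2 = 55.15, so τ_2 = 55.15 − 34.02 = 21.13 years.
γ_2 = 34.83/21.13 = 1.649; β = √(1 − 1/γ²) = √0.6321.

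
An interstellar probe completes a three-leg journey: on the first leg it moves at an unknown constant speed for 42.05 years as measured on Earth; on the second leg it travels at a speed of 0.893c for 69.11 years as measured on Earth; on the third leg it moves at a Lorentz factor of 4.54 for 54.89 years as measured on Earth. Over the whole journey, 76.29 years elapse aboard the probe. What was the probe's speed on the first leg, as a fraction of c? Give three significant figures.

β = 0.617

Leg 1: speed unknown; τ_1 = 42.05/γ_1.
Leg 2: γ = 1/√(1 − 0.893²) = 1/√0.2026 = 2.222; τ_2 = 69.11/2.222 = 31.10 years.
Leg 3: γ = 4.54; τ_3 = 54.89/4.540 = 12.09 years.
Total proper time: τ_1 + 31.10 + 12.09 = 76.29, so τ_1 = 76.29 − 43.19 = 33.10 years.
γ_1 = 42.05/33.10 = 1.271; β = √(1 − 1/γ²) = √0.3805.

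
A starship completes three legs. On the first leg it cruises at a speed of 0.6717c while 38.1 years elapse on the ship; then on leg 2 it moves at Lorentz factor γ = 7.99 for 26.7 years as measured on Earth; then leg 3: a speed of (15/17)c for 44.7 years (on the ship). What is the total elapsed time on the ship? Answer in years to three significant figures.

Leg 1: 38.1 years is already measured on the ship.
Leg 2: γ = 7.99; τ_2 = 26.7/7.990 = 3.342 years.
Leg 3: 44.7 years is already measured on the ship.
Total: 38.10 + 3.342 + 44.70 years.

τ = 86.1 years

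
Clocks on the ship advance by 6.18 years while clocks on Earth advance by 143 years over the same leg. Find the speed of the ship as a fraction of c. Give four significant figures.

v = 0.9991c

The proper time is measured on the ship (both events occur at the ship's location); Δt is measured on Earth. γ = Δt/τ = 143/6.18 = 23.14.
β = √(1 − 1/γ²) = √(1 − 0.001868) = √0.9981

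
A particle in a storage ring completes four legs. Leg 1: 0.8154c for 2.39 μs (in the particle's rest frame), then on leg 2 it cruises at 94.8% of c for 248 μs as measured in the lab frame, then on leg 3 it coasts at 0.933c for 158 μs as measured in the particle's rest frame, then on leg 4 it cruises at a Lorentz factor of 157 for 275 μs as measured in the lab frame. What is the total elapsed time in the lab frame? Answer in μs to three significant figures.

Leg 1: γ = 1/√(1 − 0.8154²) = 1/√0.3351 = 1.727; Δt_1 = 1.727 × 2.39 = 4.129 μs.
Leg 2: 248 μs is already measured in the lab frame.
Leg 3: γ = 1/√(1 − 0.933²) = 1/√0.1295 = 2.779; Δt_3 = 2.779 × 158 = 439.0 μs.
Leg 4: 275 μs is already measured in the lab frame.
Total: 4.129 + 248.0 + 439.0 + 275.0 μs.

Δt = 966 μs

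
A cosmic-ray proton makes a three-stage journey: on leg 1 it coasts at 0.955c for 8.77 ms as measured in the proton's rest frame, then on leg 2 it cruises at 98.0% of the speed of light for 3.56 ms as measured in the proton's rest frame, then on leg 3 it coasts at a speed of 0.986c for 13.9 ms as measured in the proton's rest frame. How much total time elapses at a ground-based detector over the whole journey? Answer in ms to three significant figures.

Leg 1: γ = 1/√(1 − 0.955²) = 1/√0.08798 = 3.371; Δt_1 = 3.371 × 8.77 = 29.57 ms.
Leg 2: β = 0.980; γ = 1/√(1 − 0.980²) = 1/√0.03960 = 5.025; Δt_2 = 5.025 × 3.56 = 17.89 ms.
Leg 3: γ = 1/√(1 − 0.986²) = 1/√0.02780 = 5.997; Δt_3 = 5.997 × 13.9 = 83.36 ms.
Total: 29.57 + 17.89 + 83.36 ms.

Δt = 131 ms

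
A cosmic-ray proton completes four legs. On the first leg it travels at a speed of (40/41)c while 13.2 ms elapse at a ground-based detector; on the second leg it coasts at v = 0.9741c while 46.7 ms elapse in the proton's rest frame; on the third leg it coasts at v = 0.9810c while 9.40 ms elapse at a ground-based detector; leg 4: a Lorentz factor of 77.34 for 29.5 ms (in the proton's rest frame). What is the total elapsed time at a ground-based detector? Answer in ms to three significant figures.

Leg 1: 13.2 ms is already measured at a ground-based detector.
Leg 2: γ = 1/√(1 − 0.9741²) = 1/√0.05113 = 4.422; Δt_2 = 4.422 × 46.7 = 206.5 ms.
Leg 3: 9.40 ms is already measured at a ground-based detector.
Leg 4: γ = 77.34; Δt_4 = 77.34 × 29.5 = 2282 ms.
Total: 13.20 + 206.5 + 9.400 + 2282 ms.

Δt = 2510 ms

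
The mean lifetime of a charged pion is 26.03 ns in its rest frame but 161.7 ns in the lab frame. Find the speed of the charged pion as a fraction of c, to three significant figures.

γ = Δt/τ₀ = 161.7/26.03 = 6.212
β = √(1 − 1/γ²) = √(1 − 0.02591) = √0.9741

v = 0.987c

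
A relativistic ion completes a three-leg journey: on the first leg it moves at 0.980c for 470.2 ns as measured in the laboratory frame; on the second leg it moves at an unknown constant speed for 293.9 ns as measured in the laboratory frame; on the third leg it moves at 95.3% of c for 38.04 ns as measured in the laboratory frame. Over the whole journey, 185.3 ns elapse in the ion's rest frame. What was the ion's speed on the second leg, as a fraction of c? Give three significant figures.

β = 0.962

Leg 1: γ = 1/√(1 − 0.980²) = 1/√0.03960 = 5.025; τ_1 = 470.2/5.025 = 93.57 ns.
Leg 2: speed unknown; τ_2 = 293.9/γ_2.
Leg 3: β = 0.953; γ = 1/√(1 − 0.953²) = 1/√0.09179 = 3.301; τ_3 = 38.04/3.301 = 11.52 ns.
Total proper time: 93.57 + τ_2 + 11.52 = 185.3, so τ_2 = 185.3 − 105.1 = 80.21 ns.
γ_2 = 293.9/80.21 = 3.664; β = √(1 − 1/γ²) = √0.9255.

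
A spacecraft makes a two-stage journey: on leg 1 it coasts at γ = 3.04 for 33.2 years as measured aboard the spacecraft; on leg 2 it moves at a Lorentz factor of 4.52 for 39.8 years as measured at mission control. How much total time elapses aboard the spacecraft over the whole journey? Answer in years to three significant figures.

τ = 42.0 years

Leg 1: 33.2 years is already measured aboard the spacecraft.
Leg 2: γ = 4.52; τ_2 = 39.8/4.520 = 8.805 years.
Total: 33.20 + 8.805 years.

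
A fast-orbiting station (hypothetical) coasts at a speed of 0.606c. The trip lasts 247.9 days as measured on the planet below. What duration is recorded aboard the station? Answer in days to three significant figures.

τ = 197 days

γ = 1/√(1 − 0.606²) = 1/√0.6328 = 1.257
The interval measured on the planet below is the dilated one; the clock aboard the station measures the proper time τ = Δt/γ = 247.9/1.257 days.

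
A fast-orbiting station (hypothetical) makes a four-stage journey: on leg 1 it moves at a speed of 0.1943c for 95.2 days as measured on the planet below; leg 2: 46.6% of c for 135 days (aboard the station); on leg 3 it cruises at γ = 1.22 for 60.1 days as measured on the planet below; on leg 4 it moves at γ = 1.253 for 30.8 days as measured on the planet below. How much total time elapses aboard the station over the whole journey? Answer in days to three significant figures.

Leg 1: γ = 1/√(1 − 0.1943²) = 1/√0.9622 = 1.019; τ_1 = 95.2/1.019 = 93.39 days.
Leg 2: 135 days is already measured aboard the station.
Leg 3: γ = 1.22; τ_3 = 60.1/1.220 = 49.26 days.
Leg 4: γ = 1.253; τ_4 = 30.8/1.253 = 24.58 days.
Total: 93.39 + 135.0 + 49.26 + 24.58 days.

τ = 302 days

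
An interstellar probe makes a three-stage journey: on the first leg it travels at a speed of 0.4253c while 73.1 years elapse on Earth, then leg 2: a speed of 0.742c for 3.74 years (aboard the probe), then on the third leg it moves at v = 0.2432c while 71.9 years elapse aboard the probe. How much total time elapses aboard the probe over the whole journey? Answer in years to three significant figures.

τ = 142 years

Leg 1: γ = 1/√(1 − 0.4253²) = 1/√0.8191 = 1.105; τ_1 = 73.1/1.105 = 66.16 years.
Leg 2: 3.74 years is already measured aboard the probe.
Leg 3: 71.9 years is already measured aboard the probe.
Total: 66.16 + 3.740 + 71.90 years.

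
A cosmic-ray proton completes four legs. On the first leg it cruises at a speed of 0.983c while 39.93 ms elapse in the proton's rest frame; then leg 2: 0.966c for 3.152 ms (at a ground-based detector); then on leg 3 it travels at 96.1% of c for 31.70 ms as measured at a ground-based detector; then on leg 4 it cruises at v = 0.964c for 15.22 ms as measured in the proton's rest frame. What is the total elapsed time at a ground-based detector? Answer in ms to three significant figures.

Δt = 310 ms

Leg 1: γ = 1/√(1 − 0.983²) = 1/√0.03371 = 5.446; Δt_1 = 5.446 × 39.93 = 217.5 ms.
Leg 2: 3.152 ms is already measured at a ground-based detector.
Leg 3: 31.70 ms is already measured at a ground-based detector.
Leg 4: γ = 1/√(1 − 0.964²) = 1/√0.07070 = 3.761; Δt_4 = 3.761 × 15.22 = 57.24 ms.
Total: 217.5 + 3.152 + 31.70 + 57.24 ms.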